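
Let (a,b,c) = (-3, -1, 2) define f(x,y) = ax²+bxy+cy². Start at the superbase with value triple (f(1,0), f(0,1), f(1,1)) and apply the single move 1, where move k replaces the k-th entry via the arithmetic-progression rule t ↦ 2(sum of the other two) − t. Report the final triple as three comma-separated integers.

start (-3,2,-2) = (f(1,0),f(0,1),f(1,1))
replace slot 1: 2·(2+(-2)) − (-3) = 3 → (3,2,-2)

3,2,-2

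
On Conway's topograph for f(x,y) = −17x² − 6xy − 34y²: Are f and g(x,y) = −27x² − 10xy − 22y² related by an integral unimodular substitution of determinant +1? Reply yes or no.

D₁ = -2276, D₂ = -2276
f is negative-definite; reduce −f:
−f: reduced (well bottom): (17,6,34) with a≤c, −a<b≤a
flip sign back: reduced form of f is (-17,-6,-34)
g is negative-definite; reduce −g:
−g: flip: (27,10,22)→(22,-10,27)
−g: reduced (well bottom): (22,-10,27) with a≤c, −a<b≤a
flip sign back: reduced form of g is (-22,10,-27)
reduced forms (-17, -6, -34) vs (-22, 10, -27) ⇒ inequivalent

no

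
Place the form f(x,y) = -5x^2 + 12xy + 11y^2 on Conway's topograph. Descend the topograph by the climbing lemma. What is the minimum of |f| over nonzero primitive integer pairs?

river: ρ → (11,10,-6)
river: ρ → (-6,14,7)
river: ρ → (7,14,-6)
river: ρ → (-6,10,11)
river: ρ → (11,12,-5)
river: ρ → (-5,18,2)
river: ρ → (2,18,-5)
river: ρ → (-5,12,11)
closes: descent 0, river 8
min |a| on river = 2

2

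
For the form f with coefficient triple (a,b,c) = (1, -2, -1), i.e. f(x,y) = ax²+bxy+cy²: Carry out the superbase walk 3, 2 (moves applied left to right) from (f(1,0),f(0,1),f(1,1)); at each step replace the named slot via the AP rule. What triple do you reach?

start (1,-1,-2) = (f(1,0),f(0,1),f(1,1))
replace slot 3: 2·(1+(-1)) − (-2) = 2 → (1,-1,2)
replace slot 2: 2·(1+2) − (-1) = 7 → (1,7,2)

1,7,2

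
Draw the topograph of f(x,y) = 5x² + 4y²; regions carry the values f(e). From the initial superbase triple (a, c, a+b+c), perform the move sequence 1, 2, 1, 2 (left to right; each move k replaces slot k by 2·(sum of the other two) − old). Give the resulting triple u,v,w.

start (5,4,9) = (f(1,0),f(0,1),f(1,1))
replace slot 1: 2·(4+9) − 5 = 21 → (21,4,9)
replace slot 2: 2·(21+9) − 4 = 56 → (21,56,9)
replace slot 1: 2·(56+9) − 21 = 109 → (109,56,9)
replace slot 2: 2·(109+9) − 56 = 180 → (109,180,9)

109,180,9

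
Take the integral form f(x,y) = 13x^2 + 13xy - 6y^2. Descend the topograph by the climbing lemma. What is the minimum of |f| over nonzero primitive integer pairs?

river: ρ → (-6,11,15)
river: ρ → (15,19,-2)
river: ρ → (-2,21,5)
river: ρ → (5,19,-6)
river: ρ → (-6,17,8)
river: ρ → (8,15,-8)
river: ρ → (-8,17,6)
river: ρ → (6,19,-5)
river: ρ → (-5,21,2)
river: ρ → (2,19,-15)
river: ρ → (-15,11,6)
river: ρ → (6,13,-13)
river: ρ → (-13,13,6)
river: ρ → (6,11,-15)
river: ρ → (-15,19,2)
river: ρ → (2,21,-5)
river: ρ → (-5,19,6)
river: ρ → (6,17,-8)
river: ρ → (-8,15,8)
river: ρ → (8,17,-6)
river: ρ → (-6,19,5)
river: ρ → (5,21,-2)
river: ρ → (-2,19,15)
river: ρ → (15,11,-6)
river: ρ → (-6,13,13)
river: ρ → (13,13,-6)
closes: descent 0, river 26
min |a| on river = 2

2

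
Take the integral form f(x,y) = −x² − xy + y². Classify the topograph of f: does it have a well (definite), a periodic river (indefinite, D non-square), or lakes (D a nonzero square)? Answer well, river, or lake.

D = b²−4ac = (-1)² − 4·(-1)·1 = 5
D > 0 non-square ⇒ indefinite ⇒ periodic river

river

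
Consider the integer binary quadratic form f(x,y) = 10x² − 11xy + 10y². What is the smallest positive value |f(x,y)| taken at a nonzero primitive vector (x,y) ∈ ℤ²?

translate: b→9 (≡-11 mod 20), so (10,-11,10)→(10,9,9)
flip: (10,9,9)→(9,-9,10)
translate: b→9 (≡-9 mod 18), so (9,-9,10)→(9,9,10)
reduced (well bottom): (9,9,10) with a≤c, −a<b≤a
well minimum = a = 9

9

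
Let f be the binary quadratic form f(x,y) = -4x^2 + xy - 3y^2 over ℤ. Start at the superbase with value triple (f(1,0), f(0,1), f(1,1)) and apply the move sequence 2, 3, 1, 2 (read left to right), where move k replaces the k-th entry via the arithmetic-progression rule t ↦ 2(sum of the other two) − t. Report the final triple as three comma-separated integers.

start (-4,-3,-6) = (f(1,0),f(0,1),f(1,1))
replace slot 2: 2·((-4)+(-6)) − (-3) = -17 → (-4,-17,-6)
replace slot 3: 2·((-4)+(-17)) − (-6) = -36 → (-4,-17,-36)
replace slot 1: 2·((-17)+(-36)) − (-4) = -102 → (-102,-17,-36)
replace slot 2: 2·((-102)+(-36)) − (-17) = -259 → (-102,-259,-36)

-102,-259,-36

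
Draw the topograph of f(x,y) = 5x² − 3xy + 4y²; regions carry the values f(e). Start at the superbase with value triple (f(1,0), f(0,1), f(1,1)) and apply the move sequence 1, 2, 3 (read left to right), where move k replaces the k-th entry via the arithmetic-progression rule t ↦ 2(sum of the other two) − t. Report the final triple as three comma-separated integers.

start (5,4,6) = (f(1,0),f(0,1),f(1,1))
replace slot 1: 2·(4+6) − 5 = 15 → (15,4,6)
replace slot 2: 2·(15+6) − 4 = 38 → (15,38,6)
replace slot 3: 2·(15+38) − 6 = 100 → (15,38,100)

15,38,100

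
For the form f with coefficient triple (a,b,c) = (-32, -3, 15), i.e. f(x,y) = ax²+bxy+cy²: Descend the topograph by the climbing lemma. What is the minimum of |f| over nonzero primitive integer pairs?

descent: ρ → (15,33,-14)  [lands on river]
river: ρ → (-14,23,25)
river: ρ → (25,27,-12)
river: ρ → (-12,21,31)
river: ρ → (31,41,-2)
river: ρ → (-2,43,10)
river: ρ → (10,37,-14)
river: ρ → (-14,19,28)
river: ρ → (28,37,-5)
river: ρ → (-5,43,4)
river: ρ → (4,37,-35)
river: ρ → (-35,33,6)
river: ρ → (6,39,-17)
river: ρ → (-17,29,16)
river: ρ → (16,35,-11)
river: ρ → (-11,31,22)
river: ρ → (22,13,-20)
river: ρ → (-20,27,15)
closes: descent 1, river 18
min |a| on river = 2

2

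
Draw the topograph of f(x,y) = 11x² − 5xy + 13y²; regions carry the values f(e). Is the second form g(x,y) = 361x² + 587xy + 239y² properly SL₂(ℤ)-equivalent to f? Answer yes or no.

D₁ = -547, D₂ = -547
f: reduced (well bottom): (11,-5,13) with a≤c, −a<b≤a
g: translate: b→-135 (≡587 mod 722), so (361,587,239)→(361,-135,13)
g: flip: (361,-135,13)→(13,135,361)
g: translate: b→5 (≡135 mod 26), so (13,135,361)→(13,5,11)
g: flip: (13,5,11)→(11,-5,13)
g: reduced (well bottom): (11,-5,13) with a≤c, −a<b≤a
reduced forms (11, -5, 13) vs (11, -5, 13) ⇒ equivalent

yes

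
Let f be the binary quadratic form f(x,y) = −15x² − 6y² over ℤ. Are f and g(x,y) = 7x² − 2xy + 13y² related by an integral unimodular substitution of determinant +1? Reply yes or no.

D₁ = -360, D₂ = -360
f is negative-definite; reduce −f:
−f: flip: (15,0,6)→(6,0,15)
−f: reduced (well bottom): (6,0,15) with a≤c, −a<b≤a
flip sign back: reduced form of f is (-6,0,-15)
g: reduced (well bottom): (7,-2,13) with a≤c, −a<b≤a
reduced forms (-6, 0, -15) vs (7, -2, 13) ⇒ inequivalent

no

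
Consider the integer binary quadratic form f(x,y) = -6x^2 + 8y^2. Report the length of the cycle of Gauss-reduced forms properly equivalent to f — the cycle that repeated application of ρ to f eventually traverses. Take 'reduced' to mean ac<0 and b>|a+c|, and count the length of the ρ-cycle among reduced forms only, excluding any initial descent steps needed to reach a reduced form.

D = 192, ⌊√D⌋ = 13
descent: ρ → (8,0,-6)
descent: ρ → (-6,12,2)  [lands on river]
river: ρ → (2,12,-6)
ρ-cycle length = 2 (tail of 2 descent steps not counted)

2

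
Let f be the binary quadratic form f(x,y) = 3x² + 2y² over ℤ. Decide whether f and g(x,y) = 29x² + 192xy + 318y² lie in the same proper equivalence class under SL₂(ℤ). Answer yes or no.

D₁ = -24, D₂ = -24
f: flip: (3,0,2)→(2,0,3)
f: reduced (well bottom): (2,0,3) with a≤c, −a<b≤a
g: translate: b→18 (≡192 mod 58), so (29,192,318)→(29,18,3)
g: flip: (29,18,3)→(3,-18,29)
g: translate: b→0 (≡-18 mod 6), so (3,-18,29)→(3,0,2)
g: flip: (3,0,2)→(2,0,3)
g: reduced (well bottom): (2,0,3) with a≤c, −a<b≤a
reduced forms (2, 0, 3) vs (2, 0, 3) ⇒ equivalent

yes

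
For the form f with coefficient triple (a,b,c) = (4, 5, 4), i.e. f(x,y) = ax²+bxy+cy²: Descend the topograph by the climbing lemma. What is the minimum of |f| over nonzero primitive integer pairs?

translate: b→-3 (≡5 mod 8), so (4,5,4)→(4,-3,3)
flip: (4,-3,3)→(3,3,4)
reduced (well bottom): (3,3,4) with a≤c, −a<b≤a
well minimum = a = 3

3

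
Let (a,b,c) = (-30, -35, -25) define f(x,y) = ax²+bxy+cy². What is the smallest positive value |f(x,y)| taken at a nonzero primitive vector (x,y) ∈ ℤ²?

translate: b→-25 (≡35 mod 60), so (30,35,25)→(30,-25,20)
flip: (30,-25,20)→(20,25,30)
translate: b→-15 (≡25 mod 40), so (20,25,30)→(20,-15,25)
reduced (well bottom): (20,-15,25) with a≤c, −a<b≤a
well minimum |f| = |-20| = 20 (negative-definite)

20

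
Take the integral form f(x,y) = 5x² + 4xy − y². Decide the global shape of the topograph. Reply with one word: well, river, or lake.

D = b²−4ac = 4² − 4·5·(-1) = 36
D = 6² is a perfect square ⇒ form factors over ℤ ⇒ lakes

lake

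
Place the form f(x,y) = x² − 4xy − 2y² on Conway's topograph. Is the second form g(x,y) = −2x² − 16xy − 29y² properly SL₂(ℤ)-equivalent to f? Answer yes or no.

D₁ = 24, D₂ = 24
river cycle of f (length 2): (-2, 4, 1), (1, 4, -2)
river cycle of g (length 2): (-2, 4, 1), (1, 4, -2)
cycles coincide ⇒ equivalent

yes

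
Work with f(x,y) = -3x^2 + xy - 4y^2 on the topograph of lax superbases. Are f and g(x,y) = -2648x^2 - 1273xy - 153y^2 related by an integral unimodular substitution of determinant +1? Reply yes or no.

D₁ = -47, D₂ = -47
f is negative-definite; reduce −f:
−f: reduced (well bottom): (3,-1,4) with a≤c, −a<b≤a
flip sign back: reduced form of f is (-3,1,-4)
g is negative-definite; reduce −g:
−g: flip: (2648,1273,153)→(153,-1273,2648)
−g: translate: b→-49 (≡-1273 mod 306), so (153,-1273,2648)→(153,-49,4)
−g: flip: (153,-49,4)→(4,49,153)
−g: translate: b→1 (≡49 mod 8), so (4,49,153)→(4,1,3)
−g: flip: (4,1,3)→(3,-1,4)
−g: reduced (well bottom): (3,-1,4) with a≤c, −a<b≤a
flip sign back: reduced form of g is (-3,1,-4)
reduced forms (-3, 1, -4) vs (-3, 1, -4) ⇒ equivalent

yes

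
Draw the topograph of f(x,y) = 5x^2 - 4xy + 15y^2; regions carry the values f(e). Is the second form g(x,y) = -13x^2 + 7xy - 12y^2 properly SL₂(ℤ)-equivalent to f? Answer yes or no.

D₁ = -284, D₂ = -575
discriminants differ ⇒ not SL₂(ℤ)-equivalent

no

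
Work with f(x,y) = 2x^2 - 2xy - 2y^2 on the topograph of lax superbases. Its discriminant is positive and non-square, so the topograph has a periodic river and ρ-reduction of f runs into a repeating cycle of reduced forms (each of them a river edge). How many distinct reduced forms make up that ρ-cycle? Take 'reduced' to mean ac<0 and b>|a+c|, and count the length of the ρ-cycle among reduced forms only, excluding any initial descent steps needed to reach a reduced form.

D = 20, ⌊√D⌋ = 4
descent: ρ → (-2,2,2)  [lands on river]
river: ρ → (2,2,-2)
ρ-cycle length = 2 (tail of 1 descent step not counted)

2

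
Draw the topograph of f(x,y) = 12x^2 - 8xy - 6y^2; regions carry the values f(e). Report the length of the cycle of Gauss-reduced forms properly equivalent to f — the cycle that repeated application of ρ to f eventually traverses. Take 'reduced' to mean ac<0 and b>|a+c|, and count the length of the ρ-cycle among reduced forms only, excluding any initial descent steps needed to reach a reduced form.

D = 352, ⌊√D⌋ = 18
descent: ρ → (-6,8,12)  [lands on river]
river: ρ → (12,16,-2)
river: ρ → (-2,16,12)
river: ρ → (12,8,-6)
river: ρ → (-6,16,4)
river: ρ → (4,16,-6)
ρ-cycle length = 6 (tail of 1 descent step not counted)

6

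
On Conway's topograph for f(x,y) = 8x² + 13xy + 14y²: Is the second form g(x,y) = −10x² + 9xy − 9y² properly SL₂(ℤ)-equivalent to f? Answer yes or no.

D₁ = -279, D₂ = -279
f: translate: b→-3 (≡13 mod 16), so (8,13,14)→(8,-3,9)
f: reduced (well bottom): (8,-3,9) with a≤c, −a<b≤a
g is negative-definite; reduce −g:
−g: flip: (10,-9,9)→(9,9,10)
−g: reduced (well bottom): (9,9,10) with a≤c, −a<b≤a
flip sign back: reduced form of g is (-9,-9,-10)
reduced forms (8, -3, 9) vs (-9, -9, -10) ⇒ inequivalent

no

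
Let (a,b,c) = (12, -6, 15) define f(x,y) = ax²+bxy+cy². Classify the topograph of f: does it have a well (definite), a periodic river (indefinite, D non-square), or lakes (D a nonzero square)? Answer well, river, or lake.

D = b²−4ac = (-6)² − 4·12·15 = -684
D < 0 ⇒ definite ⇒ every region one sign ⇒ single well

well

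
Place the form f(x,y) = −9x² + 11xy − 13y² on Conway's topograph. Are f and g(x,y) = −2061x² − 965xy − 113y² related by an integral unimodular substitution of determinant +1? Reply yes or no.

D₁ = -347, D₂ = -347
f is negative-definite; reduce −f:
−f: translate: b→7 (≡-11 mod 18), so (9,-11,13)→(9,7,11)
−f: reduced (well bottom): (9,7,11) with a≤c, −a<b≤a
flip sign back: reduced form of f is (-9,-7,-11)
g is negative-definite; reduce −g:
−g: flip: (2061,965,113)→(113,-965,2061)
−g: translate: b→-61 (≡-965 mod 226), so (113,-965,2061)→(113,-61,9)
−g: flip: (113,-61,9)→(9,61,113)
−g: translate: b→7 (≡61 mod 18), so (9,61,113)→(9,7,11)
−g: reduced (well bottom): (9,7,11) with a≤c, −a<b≤a
flip sign back: reduced form of g is (-9,-7,-11)
reduced forms (-9, -7, -11) vs (-9, -7, -11) ⇒ equivalent

yes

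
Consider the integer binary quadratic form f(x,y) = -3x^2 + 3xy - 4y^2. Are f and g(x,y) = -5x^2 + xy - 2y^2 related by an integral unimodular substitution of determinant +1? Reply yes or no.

D₁ = -39, D₂ = -39
f is negative-definite; reduce −f:
−f: translate: b→3 (≡-3 mod 6), so (3,-3,4)→(3,3,4)
−f: reduced (well bottom): (3,3,4) with a≤c, −a<b≤a
flip sign back: reduced form of f is (-3,-3,-4)
g is negative-definite; reduce −g:
−g: flip: (5,-1,2)→(2,1,5)
−g: reduced (well bottom): (2,1,5) with a≤c, −a<b≤a
flip sign back: reduced form of g is (-2,-1,-5)
reduced forms (-3, -3, -4) vs (-2, -1, -5) ⇒ inequivalent

no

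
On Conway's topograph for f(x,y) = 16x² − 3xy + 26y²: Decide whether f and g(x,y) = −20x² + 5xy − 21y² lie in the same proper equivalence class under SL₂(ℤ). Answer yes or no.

D₁ = -1655, D₂ = -1655
f: reduced (well bottom): (16,-3,26) with a≤c, −a<b≤a
g is negative-definite; reduce −g:
−g: reduced (well bottom): (20,-5,21) with a≤c, −a<b≤a
flip sign back: reduced form of g is (-20,5,-21)
reduced forms (16, -3, 26) vs (-20, 5, -21) ⇒ inequivalent

no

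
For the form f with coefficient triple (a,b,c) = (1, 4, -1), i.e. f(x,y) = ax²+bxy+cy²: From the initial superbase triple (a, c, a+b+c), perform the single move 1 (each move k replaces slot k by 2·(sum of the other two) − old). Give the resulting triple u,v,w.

start (1,-1,4) = (f(1,0),f(0,1),f(1,1))
replace slot 1: 2·((-1)+4) − 1 = 5 → (5,-1,4)

5,-1,4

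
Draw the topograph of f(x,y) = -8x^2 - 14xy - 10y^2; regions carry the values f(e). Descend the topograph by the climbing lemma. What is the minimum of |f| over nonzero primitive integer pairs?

translate: b→-2 (≡14 mod 16), so (8,14,10)→(8,-2,4)
flip: (8,-2,4)→(4,2,8)
reduced (well bottom): (4,2,8) with a≤c, −a<b≤a
well minimum |f| = |-4| = 4 (negative-definite)

4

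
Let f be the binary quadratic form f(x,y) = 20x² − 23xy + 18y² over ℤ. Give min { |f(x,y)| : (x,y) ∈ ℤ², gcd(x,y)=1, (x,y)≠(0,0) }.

translate: b→17 (≡-23 mod 40), so (20,-23,18)→(20,17,15)
flip: (20,17,15)→(15,-17,20)
translate: b→13 (≡-17 mod 30), so (15,-17,20)→(15,13,18)
reduced (well bottom): (15,13,18) with a≤c, −a<b≤a
well minimum = a = 15

15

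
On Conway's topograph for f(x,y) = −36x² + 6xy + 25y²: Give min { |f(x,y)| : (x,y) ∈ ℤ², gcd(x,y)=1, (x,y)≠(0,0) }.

descent: ρ → (25,44,-17)  [lands on river]
river: ρ → (-17,58,4)
river: ρ → (4,54,-45)
river: ρ → (-45,36,13)
river: ρ → (13,42,-36)
river: ρ → (-36,30,19)
river: ρ → (19,46,-20)
river: ρ → (-20,34,31)
river: ρ → (31,28,-23)
river: ρ → (-23,18,36)
river: ρ → (36,54,-5)
river: ρ → (-5,56,25)
closes: descent 1, river 12
min |a| on river = 4

4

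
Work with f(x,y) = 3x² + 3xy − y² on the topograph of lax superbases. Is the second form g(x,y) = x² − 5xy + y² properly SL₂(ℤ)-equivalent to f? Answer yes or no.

D₁ = 21, D₂ = 21
river cycle of f (length 2): (-1, 3, 3), (3, 3, -1)
river cycle of g (length 2): (1, 3, -3), (-3, 3, 1)
cycles differ ⇒ inequivalent

no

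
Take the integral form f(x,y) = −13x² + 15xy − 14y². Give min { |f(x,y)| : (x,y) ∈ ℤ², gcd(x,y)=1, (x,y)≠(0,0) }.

translate: b→11 (≡-15 mod 26), so (13,-15,14)→(13,11,12)
flip: (13,11,12)→(12,-11,13)
reduced (well bottom): (12,-11,13) with a≤c, −a<b≤a
well minimum |f| = |-12| = 12 (negative-definite)

12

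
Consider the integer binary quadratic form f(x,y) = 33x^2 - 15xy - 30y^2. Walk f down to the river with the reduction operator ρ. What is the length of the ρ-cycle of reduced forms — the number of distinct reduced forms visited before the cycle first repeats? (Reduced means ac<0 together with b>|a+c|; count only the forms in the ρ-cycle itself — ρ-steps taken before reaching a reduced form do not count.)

D = 4185, ⌊√D⌋ = 64
descent: ρ → (-30,15,33)  [lands on river]
river: ρ → (33,51,-12)
river: ρ → (-12,45,45)
river: ρ → (45,45,-12)
river: ρ → (-12,51,33)
river: ρ → (33,15,-30)
river: ρ → (-30,45,18)
river: ρ → (18,63,-3)
river: ρ → (-3,63,18)
river: ρ → (18,45,-30)
ρ-cycle length = 10 (tail of 1 descent step not counted)

10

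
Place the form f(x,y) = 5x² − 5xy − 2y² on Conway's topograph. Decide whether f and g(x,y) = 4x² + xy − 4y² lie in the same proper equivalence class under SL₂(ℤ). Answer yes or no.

D₁ = 65, D₂ = 65
river cycle of f (length 6): (-2, 5, 5), (5, 5, -2), (-2, 7, 2), (2, 5, -5), (-5, 5, 2), (2, 7, -2)
river cycle of g (length 6): (-4, 7, 1), (1, 7, -4), (-4, 1, 4), (4, 7, -1), (-1, 7, 4), (4, 1, -4)
cycles differ ⇒ inequivalent

no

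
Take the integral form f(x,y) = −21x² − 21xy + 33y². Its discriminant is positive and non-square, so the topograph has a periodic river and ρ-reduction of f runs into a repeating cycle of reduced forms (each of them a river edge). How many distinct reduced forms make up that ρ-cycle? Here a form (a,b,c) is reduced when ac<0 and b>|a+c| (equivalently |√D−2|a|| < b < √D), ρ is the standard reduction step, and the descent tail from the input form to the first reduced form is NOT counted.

D = 3213, ⌊√D⌋ = 56
descent: ρ → (33,21,-21)  [lands on river]
river: ρ → (-21,21,33)
river: ρ → (33,45,-9)
river: ρ → (-9,45,33)
ρ-cycle length = 4 (tail of 1 descent step not counted)

4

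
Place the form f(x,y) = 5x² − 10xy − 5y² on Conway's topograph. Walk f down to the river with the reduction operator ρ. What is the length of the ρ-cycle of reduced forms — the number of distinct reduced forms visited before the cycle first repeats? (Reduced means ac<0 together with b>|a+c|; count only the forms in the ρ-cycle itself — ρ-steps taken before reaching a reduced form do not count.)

D = 200, ⌊√D⌋ = 14
descent: ρ → (-5,10,5)  [lands on river]
river: ρ → (5,10,-5)
ρ-cycle length = 2 (tail of 1 descent step not counted)

2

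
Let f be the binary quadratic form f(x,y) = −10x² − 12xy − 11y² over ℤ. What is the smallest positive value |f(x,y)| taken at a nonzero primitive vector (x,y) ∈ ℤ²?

translate: b→-8 (≡12 mod 20), so (10,12,11)→(10,-8,9)
flip: (10,-8,9)→(9,8,10)
reduced (well bottom): (9,8,10) with a≤c, −a<b≤a
well minimum |f| = |-9| = 9 (negative-definite)

9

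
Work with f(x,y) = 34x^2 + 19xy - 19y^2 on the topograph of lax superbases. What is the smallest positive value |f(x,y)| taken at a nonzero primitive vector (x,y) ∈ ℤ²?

river: ρ → (-19,19,34)
river: ρ → (34,49,-4)
river: ρ → (-4,47,46)
river: ρ → (46,45,-5)
river: ρ → (-5,45,46)
river: ρ → (46,47,-4)
river: ρ → (-4,49,34)
river: ρ → (34,19,-19)
closes: descent 0, river 8
min |a| on river = 4

4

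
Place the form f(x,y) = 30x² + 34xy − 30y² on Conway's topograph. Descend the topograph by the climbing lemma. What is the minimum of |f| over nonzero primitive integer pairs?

river: ρ → (-30,26,34)
river: ρ → (34,42,-22)
river: ρ → (-22,46,30)
river: ρ → (30,14,-38)
river: ρ → (-38,62,6)
river: ρ → (6,58,-58)
river: ρ → (-58,58,6)
river: ρ → (6,62,-38)
river: ρ → (-38,14,30)
river: ρ → (30,46,-22)
river: ρ → (-22,42,34)
river: ρ → (34,26,-30)
river: ρ → (-30,34,30)
river: ρ → (30,26,-34)
river: ρ → (-34,42,22)
river: ρ → (22,46,-30)
river: ρ → (-30,14,38)
river: ρ → (38,62,-6)
river: ρ → (-6,58,58)
river: ρ → (58,58,-6)
river: ρ → (-6,62,38)
river: ρ → (38,14,-30)
river: ρ → (-30,46,22)
river: ρ → (22,42,-34)
river: ρ → (-34,26,30)
river: ρ → (30,34,-30)
closes: descent 0, river 26
min |a| on river = 6

6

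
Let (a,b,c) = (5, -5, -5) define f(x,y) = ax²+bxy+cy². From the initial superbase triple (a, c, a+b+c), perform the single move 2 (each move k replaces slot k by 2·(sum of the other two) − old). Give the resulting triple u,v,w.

start (5,-5,-5) = (f(1,0),f(0,1),f(1,1))
replace slot 2: 2·(5+(-5)) − (-5) = 5 → (5,5,-5)

5,5,-5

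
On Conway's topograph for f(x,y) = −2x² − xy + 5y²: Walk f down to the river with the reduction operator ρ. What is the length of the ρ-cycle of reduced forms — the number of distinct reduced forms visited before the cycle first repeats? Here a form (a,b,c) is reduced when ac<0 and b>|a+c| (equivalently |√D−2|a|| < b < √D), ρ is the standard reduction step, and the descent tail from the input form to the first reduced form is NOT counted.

D = 41, ⌊√D⌋ = 6
descent: ρ → (5,1,-2)
descent: ρ → (-2,3,4)  [lands on river]
river: ρ → (4,5,-1)
river: ρ → (-1,5,4)
river: ρ → (4,3,-2)
river: ρ → (-2,5,2)
river: ρ → (2,3,-4)
river: ρ → (-4,5,1)
river: ρ → (1,5,-4)
river: ρ → (-4,3,2)
river: ρ → (2,5,-2)
ρ-cycle length = 10 (tail of 2 descent steps not counted)

10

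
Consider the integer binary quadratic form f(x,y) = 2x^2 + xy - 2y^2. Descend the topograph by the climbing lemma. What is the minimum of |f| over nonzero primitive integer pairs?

river: ρ → (-2,3,1)
river: ρ → (1,3,-2)
river: ρ → (-2,1,2)
river: ρ → (2,3,-1)
river: ρ → (-1,3,2)
river: ρ → (2,1,-2)
closes: descent 0, river 6
min |a| on river = 1

1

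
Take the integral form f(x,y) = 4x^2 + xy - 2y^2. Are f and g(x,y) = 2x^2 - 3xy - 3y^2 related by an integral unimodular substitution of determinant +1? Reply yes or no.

D₁ = 33, D₂ = 33
river cycle of f (length 4): (-2, 3, 3), (3, 3, -2), (-2, 5, 1), (1, 5, -2)
river cycle of g (length 4): (-3, 3, 2), (2, 5, -1), (-1, 5, 2), (2, 3, -3)
cycles differ ⇒ inequivalent

no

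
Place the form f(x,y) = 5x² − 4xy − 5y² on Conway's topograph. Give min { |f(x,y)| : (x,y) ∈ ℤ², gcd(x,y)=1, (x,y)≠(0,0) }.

descent: ρ → (-5,4,5)  [lands on river]
river: ρ → (5,6,-4)
river: ρ → (-4,10,1)
river: ρ → (1,10,-4)
river: ρ → (-4,6,5)
river: ρ → (5,4,-5)
river: ρ → (-5,6,4)
river: ρ → (4,10,-1)
river: ρ → (-1,10,4)
river: ρ → (4,6,-5)
closes: descent 1, river 10
min |a| on river = 1

1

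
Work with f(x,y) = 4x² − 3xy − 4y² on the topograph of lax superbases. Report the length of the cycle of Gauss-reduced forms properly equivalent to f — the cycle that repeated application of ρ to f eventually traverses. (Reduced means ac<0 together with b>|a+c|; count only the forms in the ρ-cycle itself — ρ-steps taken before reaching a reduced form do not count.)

D = 73, ⌊√D⌋ = 8
descent: ρ → (-4,3,4)  [lands on river]
river: ρ → (4,5,-3)
river: ρ → (-3,7,2)
river: ρ → (2,5,-6)
river: ρ → (-6,7,1)
river: ρ → (1,7,-6)
river: ρ → (-6,5,2)
river: ρ → (2,7,-3)
river: ρ → (-3,5,4)
river: ρ → (4,3,-4)
river: ρ → (-4,5,3)
river: ρ → (3,7,-2)
river: ρ → (-2,5,6)
river: ρ → (6,7,-1)
river: ρ → (-1,7,6)
river: ρ → (6,5,-2)
river: ρ → (-2,7,3)
river: ρ → (3,5,-4)
ρ-cycle length = 18 (tail of 1 descent step not counted)

18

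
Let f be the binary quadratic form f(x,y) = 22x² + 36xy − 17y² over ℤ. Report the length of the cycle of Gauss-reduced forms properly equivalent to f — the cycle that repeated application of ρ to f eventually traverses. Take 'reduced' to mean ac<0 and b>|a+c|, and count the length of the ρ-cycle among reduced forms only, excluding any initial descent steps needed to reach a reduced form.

D = 2792, ⌊√D⌋ = 52
river: ρ → (-17,32,26)
river: ρ → (26,20,-23)
river: ρ → (-23,26,23)
river: ρ → (23,20,-26)
river: ρ → (-26,32,17)
river: ρ → (17,36,-22)
river: ρ → (-22,52,1)
river: ρ → (1,52,-22)
river: ρ → (-22,36,17)
river: ρ → (17,32,-26)
river: ρ → (-26,20,23)
river: ρ → (23,26,-23)
river: ρ → (-23,20,26)
river: ρ → (26,32,-17)
river: ρ → (-17,36,22)
river: ρ → (22,52,-1)
river: ρ → (-1,52,22)
river: ρ → (22,36,-17)
ρ-cycle length = 18 (tail of 0 descent steps not counted)

18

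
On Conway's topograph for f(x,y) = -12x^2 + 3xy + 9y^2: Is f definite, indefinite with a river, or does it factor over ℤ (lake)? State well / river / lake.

D = b²−4ac = 3² − 4·(-12)·9 = 441
D = 21² is a perfect square ⇒ form factors over ℤ ⇒ lakes

lake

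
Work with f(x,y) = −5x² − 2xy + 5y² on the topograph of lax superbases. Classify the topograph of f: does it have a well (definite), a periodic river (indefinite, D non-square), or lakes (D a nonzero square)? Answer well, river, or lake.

D = b²−4ac = (-2)² − 4·(-5)·5 = 104
D > 0 non-square ⇒ indefinite ⇒ periodic river

river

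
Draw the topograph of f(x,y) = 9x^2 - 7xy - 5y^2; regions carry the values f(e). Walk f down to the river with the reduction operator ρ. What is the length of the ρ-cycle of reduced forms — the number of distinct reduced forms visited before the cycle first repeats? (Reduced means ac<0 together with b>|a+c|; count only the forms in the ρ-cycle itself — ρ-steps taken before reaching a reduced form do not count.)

D = 229, ⌊√D⌋ = 15
descent: ρ → (-5,7,9)  [lands on river]
river: ρ → (9,11,-3)
river: ρ → (-3,13,5)
river: ρ → (5,7,-9)
river: ρ → (-9,11,3)
river: ρ → (3,13,-5)
ρ-cycle length = 6 (tail of 1 descent step not counted)

6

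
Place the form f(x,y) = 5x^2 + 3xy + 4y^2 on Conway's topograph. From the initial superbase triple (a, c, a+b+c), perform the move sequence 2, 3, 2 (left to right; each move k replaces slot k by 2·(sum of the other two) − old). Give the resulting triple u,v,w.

start (5,4,12) = (f(1,0),f(0,1),f(1,1))
replace slot 2: 2·(5+12) − 4 = 30 → (5,30,12)
replace slot 3: 2·(5+30) − 12 = 58 → (5,30,58)
replace slot 2: 2·(5+58) − 30 = 96 → (5,96,58)

5,96,58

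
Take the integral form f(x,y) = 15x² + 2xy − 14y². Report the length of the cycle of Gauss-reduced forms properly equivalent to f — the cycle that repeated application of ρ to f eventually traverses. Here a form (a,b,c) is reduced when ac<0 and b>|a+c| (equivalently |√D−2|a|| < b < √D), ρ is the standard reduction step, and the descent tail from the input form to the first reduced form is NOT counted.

D = 844, ⌊√D⌋ = 29
river: ρ → (-14,26,3)
river: ρ → (3,28,-5)
river: ρ → (-5,22,18)
river: ρ → (18,14,-9)
river: ρ → (-9,22,10)
river: ρ → (10,18,-13)
river: ρ → (-13,8,15)
river: ρ → (15,22,-6)
river: ρ → (-6,26,7)
river: ρ → (7,16,-21)
river: ρ → (-21,26,2)
river: ρ → (2,26,-21)
river: ρ → (-21,16,7)
river: ρ → (7,26,-6)
river: ρ → (-6,22,15)
river: ρ → (15,8,-13)
river: ρ → (-13,18,10)
river: ρ → (10,22,-9)
river: ρ → (-9,14,18)
river: ρ → (18,22,-5)
river: ρ → (-5,28,3)
river: ρ → (3,26,-14)
river: ρ → (-14,2,15)
river: ρ → (15,28,-1)
river: ρ → (-1,28,15)
river: ρ → (15,2,-14)
ρ-cycle length = 26 (tail of 0 descent steps not counted)

26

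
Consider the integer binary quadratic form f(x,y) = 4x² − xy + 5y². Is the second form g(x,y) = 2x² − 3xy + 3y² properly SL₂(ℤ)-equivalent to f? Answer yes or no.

D₁ = -79, D₂ = -15
discriminants differ ⇒ not SL₂(ℤ)-equivalent

no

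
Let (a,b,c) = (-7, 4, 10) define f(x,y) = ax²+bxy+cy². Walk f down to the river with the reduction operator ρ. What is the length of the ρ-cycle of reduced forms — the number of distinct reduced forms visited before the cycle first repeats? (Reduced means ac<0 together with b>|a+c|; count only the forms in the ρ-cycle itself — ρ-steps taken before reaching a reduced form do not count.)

D = 296, ⌊√D⌋ = 17
river: ρ → (10,16,-1)
river: ρ → (-1,16,10)
river: ρ → (10,4,-7)
river: ρ → (-7,10,7)
river: ρ → (7,4,-10)
river: ρ → (-10,16,1)
river: ρ → (1,16,-10)
river: ρ → (-10,4,7)
river: ρ → (7,10,-7)
river: ρ → (-7,4,10)
ρ-cycle length = 10 (tail of 0 descent steps not counted)

10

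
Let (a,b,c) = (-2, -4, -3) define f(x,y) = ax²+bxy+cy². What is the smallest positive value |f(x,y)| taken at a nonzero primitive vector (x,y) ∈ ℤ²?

translate: b→0 (≡4 mod 4), so (2,4,3)→(2,0,1)
flip: (2,0,1)→(1,0,2)
reduced (well bottom): (1,0,2) with a≤c, −a<b≤a
well minimum |f| = |-1| = 1 (negative-definite)

1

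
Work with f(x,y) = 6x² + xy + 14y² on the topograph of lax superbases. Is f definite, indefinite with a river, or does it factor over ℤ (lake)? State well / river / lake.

D = b²−4ac = 1² − 4·6·14 = -335
D < 0 ⇒ definite ⇒ every region one sign ⇒ single well

well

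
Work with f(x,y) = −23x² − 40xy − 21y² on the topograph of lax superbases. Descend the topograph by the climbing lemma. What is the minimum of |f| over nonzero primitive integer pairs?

translate: b→-6 (≡40 mod 46), so (23,40,21)→(23,-6,4)
flip: (23,-6,4)→(4,6,23)
translate: b→-2 (≡6 mod 8), so (4,6,23)→(4,-2,21)
reduced (well bottom): (4,-2,21) with a≤c, −a<b≤a
well minimum |f| = |-4| = 4 (negative-definite)

4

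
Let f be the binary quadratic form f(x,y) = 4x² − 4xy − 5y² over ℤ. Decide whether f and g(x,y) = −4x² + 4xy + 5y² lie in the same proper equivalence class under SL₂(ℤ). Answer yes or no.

D₁ = 96, D₂ = 96
river cycle of f (length 4): (-5, 4, 4), (4, 4, -5), (-5, 6, 3), (3, 6, -5)
river cycle of g (length 4): (5, 6, -3), (-3, 6, 5), (5, 4, -4), (-4, 4, 5)
cycles differ ⇒ inequivalent

no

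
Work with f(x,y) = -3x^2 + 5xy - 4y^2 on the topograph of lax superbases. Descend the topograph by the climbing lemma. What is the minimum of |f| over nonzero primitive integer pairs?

translate: b→1 (≡-5 mod 6), so (3,-5,4)→(3,1,2)
flip: (3,1,2)→(2,-1,3)
reduced (well bottom): (2,-1,3) with a≤c, −a<b≤a
well minimum |f| = |-2| = 2 (negative-definite)

2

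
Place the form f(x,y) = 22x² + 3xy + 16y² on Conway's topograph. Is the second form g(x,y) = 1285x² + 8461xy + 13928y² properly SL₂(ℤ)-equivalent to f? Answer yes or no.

D₁ = -1399, D₂ = -1399
f: flip: (22,3,16)→(16,-3,22)
f: reduced (well bottom): (16,-3,22) with a≤c, −a<b≤a
g: translate: b→751 (≡8461 mod 2570), so (1285,8461,13928)→(1285,751,110)
g: flip: (1285,751,110)→(110,-751,1285)
g: translate: b→-91 (≡-751 mod 220), so (110,-751,1285)→(110,-91,22)
g: flip: (110,-91,22)→(22,91,110)
g: translate: b→3 (≡91 mod 44), so (22,91,110)→(22,3,16)
g: flip: (22,3,16)→(16,-3,22)
g: reduced (well bottom): (16,-3,22) with a≤c, −a<b≤a
reduced forms (16, -3, 22) vs (16, -3, 22) ⇒ equivalent

yes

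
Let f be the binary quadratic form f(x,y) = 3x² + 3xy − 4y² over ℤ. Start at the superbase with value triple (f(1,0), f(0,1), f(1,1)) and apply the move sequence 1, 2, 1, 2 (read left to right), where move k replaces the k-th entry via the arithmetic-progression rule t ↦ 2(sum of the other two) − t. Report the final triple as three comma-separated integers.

start (3,-4,2) = (f(1,0),f(0,1),f(1,1))
replace slot 1: 2·((-4)+2) − 3 = -7 → (-7,-4,2)
replace slot 2: 2·((-7)+2) − (-4) = -6 → (-7,-6,2)
replace slot 1: 2·((-6)+2) − (-7) = -1 → (-1,-6,2)
replace slot 2: 2·((-1)+2) − (-6) = 8 → (-1,8,2)

-1,8,2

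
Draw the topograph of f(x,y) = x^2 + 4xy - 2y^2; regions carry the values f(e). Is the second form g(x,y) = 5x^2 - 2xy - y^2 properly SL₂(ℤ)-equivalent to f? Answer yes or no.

D₁ = 24, D₂ = 24
river cycle of f (length 2): (-2, 4, 1), (1, 4, -2)
river cycle of g (length 2): (-1, 4, 2), (2, 4, -1)
cycles differ ⇒ inequivalent

no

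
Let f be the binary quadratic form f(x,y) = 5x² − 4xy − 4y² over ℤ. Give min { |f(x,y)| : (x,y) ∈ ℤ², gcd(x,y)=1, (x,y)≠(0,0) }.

descent: ρ → (-4,4,5)  [lands on river]
river: ρ → (5,6,-3)
river: ρ → (-3,6,5)
river: ρ → (5,4,-4)
closes: descent 1, river 4
min |a| on river = 3

3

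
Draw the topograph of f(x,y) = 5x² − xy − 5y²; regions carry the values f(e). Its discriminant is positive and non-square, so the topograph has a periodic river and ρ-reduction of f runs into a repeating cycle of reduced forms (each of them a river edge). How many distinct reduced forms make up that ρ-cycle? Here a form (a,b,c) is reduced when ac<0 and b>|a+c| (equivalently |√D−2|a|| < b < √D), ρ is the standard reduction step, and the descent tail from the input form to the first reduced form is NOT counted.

D = 101, ⌊√D⌋ = 10
descent: ρ → (-5,1,5)  [lands on river]
river: ρ → (5,9,-1)
river: ρ → (-1,9,5)
river: ρ → (5,1,-5)
river: ρ → (-5,9,1)
river: ρ → (1,9,-5)
ρ-cycle length = 6 (tail of 1 descent step not counted)

6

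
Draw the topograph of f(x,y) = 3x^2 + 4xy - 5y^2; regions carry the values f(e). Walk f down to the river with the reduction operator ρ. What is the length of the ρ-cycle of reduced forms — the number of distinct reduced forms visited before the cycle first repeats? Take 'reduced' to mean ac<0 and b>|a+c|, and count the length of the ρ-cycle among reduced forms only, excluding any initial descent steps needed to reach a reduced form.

D = 76, ⌊√D⌋ = 8
river: ρ → (-5,6,2)
river: ρ → (2,6,-5)
river: ρ → (-5,4,3)
river: ρ → (3,8,-1)
river: ρ → (-1,8,3)
river: ρ → (3,4,-5)
ρ-cycle length = 6 (tail of 0 descent steps not counted)

6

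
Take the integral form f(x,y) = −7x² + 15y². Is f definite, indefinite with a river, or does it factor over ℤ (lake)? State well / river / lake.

D = b²−4ac = 0² − 4·(-7)·15 = 420
D > 0 non-square ⇒ indefinite ⇒ periodic river

river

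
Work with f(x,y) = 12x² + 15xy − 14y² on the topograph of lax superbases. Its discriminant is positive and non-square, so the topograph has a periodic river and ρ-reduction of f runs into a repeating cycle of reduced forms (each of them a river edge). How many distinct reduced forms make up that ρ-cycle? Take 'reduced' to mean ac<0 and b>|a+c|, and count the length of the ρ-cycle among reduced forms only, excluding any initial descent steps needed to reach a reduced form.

D = 897, ⌊√D⌋ = 29
river: ρ → (-14,13,13)
river: ρ → (13,13,-14)
river: ρ → (-14,15,12)
river: ρ → (12,9,-17)
river: ρ → (-17,25,4)
river: ρ → (4,23,-23)
river: ρ → (-23,23,4)
river: ρ → (4,25,-17)
river: ρ → (-17,9,12)
river: ρ → (12,15,-14)
ρ-cycle length = 10 (tail of 0 descent steps not counted)

10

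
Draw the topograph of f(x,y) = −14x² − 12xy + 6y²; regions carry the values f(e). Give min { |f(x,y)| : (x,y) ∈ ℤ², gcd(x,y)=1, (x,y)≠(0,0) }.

descent: ρ → (6,12,-14)  [lands on river]
river: ρ → (-14,16,4)
river: ρ → (4,16,-14)
river: ρ → (-14,12,6)
closes: descent 1, river 4
min |a| on river = 4

4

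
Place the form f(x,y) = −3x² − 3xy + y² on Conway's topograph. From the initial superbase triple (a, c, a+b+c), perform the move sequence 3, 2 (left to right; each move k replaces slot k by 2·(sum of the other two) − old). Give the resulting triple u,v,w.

start (-3,1,-5) = (f(1,0),f(0,1),f(1,1))
replace slot 3: 2·((-3)+1) − (-5) = 1 → (-3,1,1)
replace slot 2: 2·((-3)+1) − 1 = -5 → (-3,-5,1)

-3,-5,1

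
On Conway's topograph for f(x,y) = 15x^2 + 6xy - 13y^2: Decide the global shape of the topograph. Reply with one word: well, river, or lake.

D = b²−4ac = 6² − 4·15·(-13) = 816
D > 0 non-square ⇒ indefinite ⇒ periodic river

river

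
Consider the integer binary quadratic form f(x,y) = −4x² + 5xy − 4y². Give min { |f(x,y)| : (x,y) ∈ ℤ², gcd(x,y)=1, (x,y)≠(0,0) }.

translate: b→3 (≡-5 mod 8), so (4,-5,4)→(4,3,3)
flip: (4,3,3)→(3,-3,4)
translate: b→3 (≡-3 mod 6), so (3,-3,4)→(3,3,4)
reduced (well bottom): (3,3,4) with a≤c, −a<b≤a
well minimum |f| = |-3| = 3 (negative-definite)

3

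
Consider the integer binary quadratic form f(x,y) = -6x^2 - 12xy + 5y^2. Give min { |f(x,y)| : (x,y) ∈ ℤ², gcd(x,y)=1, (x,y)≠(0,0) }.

descent: ρ → (5,12,-6)  [lands on river]
river: ρ → (-6,12,5)
river: ρ → (5,8,-10)
river: ρ → (-10,12,3)
river: ρ → (3,12,-10)
river: ρ → (-10,8,5)
closes: descent 1, river 6
min |a| on river = 3

3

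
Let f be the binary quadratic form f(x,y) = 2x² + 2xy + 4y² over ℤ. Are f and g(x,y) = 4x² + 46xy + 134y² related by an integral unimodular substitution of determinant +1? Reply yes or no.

D₁ = -28, D₂ = -28
f: reduced (well bottom): (2,2,4) with a≤c, −a<b≤a
g: translate: b→-2 (≡46 mod 8), so (4,46,134)→(4,-2,2)
g: flip: (4,-2,2)→(2,2,4)
g: reduced (well bottom): (2,2,4) with a≤c, −a<b≤a
reduced forms (2, 2, 4) vs (2, 2, 4) ⇒ equivalent

yes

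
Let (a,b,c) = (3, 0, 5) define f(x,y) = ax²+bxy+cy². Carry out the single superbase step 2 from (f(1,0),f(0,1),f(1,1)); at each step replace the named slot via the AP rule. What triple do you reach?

start (3,5,8) = (f(1,0),f(0,1),f(1,1))
replace slot 2: 2·(3+8) − 5 = 17 → (3,17,8)

3,17,8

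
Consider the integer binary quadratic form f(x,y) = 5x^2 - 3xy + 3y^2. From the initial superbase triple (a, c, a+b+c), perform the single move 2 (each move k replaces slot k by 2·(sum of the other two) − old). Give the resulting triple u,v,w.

start (5,3,5) = (f(1,0),f(0,1),f(1,1))
replace slot 2: 2·(5+5) − 3 = 17 → (5,17,5)

5,17,5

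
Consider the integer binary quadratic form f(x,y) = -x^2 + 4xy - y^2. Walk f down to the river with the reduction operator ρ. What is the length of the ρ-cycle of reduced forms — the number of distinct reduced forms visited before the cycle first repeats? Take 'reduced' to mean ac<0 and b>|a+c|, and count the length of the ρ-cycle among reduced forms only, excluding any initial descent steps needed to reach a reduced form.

D = 12, ⌊√D⌋ = 3
descent: ρ → (-1,2,2)  [lands on river]
river: ρ → (2,2,-1)
ρ-cycle length = 2 (tail of 1 descent step not counted)

2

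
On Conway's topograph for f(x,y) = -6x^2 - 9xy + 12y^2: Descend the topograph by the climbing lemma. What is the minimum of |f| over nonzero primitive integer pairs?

descent: ρ → (12,9,-6)  [lands on river]
river: ρ → (-6,15,6)
river: ρ → (6,9,-12)
river: ρ → (-12,15,3)
river: ρ → (3,15,-12)
river: ρ → (-12,9,6)
river: ρ → (6,15,-6)
river: ρ → (-6,9,12)
river: ρ → (12,15,-3)
river: ρ → (-3,15,12)
closes: descent 1, river 10
min |a| on river = 3

3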